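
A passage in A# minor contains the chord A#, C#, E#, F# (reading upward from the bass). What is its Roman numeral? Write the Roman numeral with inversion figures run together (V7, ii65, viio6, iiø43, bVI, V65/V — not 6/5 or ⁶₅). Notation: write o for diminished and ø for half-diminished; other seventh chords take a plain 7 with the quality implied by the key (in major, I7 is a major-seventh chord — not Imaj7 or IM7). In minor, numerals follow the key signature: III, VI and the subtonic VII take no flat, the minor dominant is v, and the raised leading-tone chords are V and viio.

VI65

Stacked in thirds the chord is F#-A#-C#-E#: a major seventh chord on F#.
F# is scale degree 6 in A# minor, and a major seventh chord on that degree is written VI7.
With A# in the bass the chord is in first inversion, so the figured bass is 65.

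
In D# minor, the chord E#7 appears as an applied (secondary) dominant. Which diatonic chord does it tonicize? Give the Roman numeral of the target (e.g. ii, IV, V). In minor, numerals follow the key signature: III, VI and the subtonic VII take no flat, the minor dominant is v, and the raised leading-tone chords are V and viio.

The chord is a dominant seventh chord on E#.
A dominant resolves down a perfect fifth: E# → A#. In D# minor, A# is scale degree 5, i.e. V.

V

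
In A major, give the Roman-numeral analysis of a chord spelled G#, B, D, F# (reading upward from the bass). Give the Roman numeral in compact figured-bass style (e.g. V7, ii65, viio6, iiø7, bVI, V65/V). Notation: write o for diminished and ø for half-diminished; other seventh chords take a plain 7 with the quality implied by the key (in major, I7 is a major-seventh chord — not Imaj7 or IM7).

Stacked in thirds the chord is G#-B-D-F#: a half-diminished seventh chord on G#.
G# is scale degree 7 in A major, and a half-diminished seventh chord on that degree is written viiø7.

viiø7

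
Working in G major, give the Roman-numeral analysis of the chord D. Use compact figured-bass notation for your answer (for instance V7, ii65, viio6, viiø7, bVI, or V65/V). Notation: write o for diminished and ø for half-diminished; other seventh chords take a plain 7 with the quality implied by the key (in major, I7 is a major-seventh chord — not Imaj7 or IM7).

V

Stacked in thirds the chord is D-F#-A: a major triad on D.
D is scale degree 5 in G major, and a major triad on that degree is written V.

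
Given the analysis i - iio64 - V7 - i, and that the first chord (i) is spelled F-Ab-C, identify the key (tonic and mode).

F minor

The chord Fm is a minor triad rooted on F; its label is i.
If F is scale degree 1 and the mode makes that degree carry a minor triad, the tonic is F and the mode is minor.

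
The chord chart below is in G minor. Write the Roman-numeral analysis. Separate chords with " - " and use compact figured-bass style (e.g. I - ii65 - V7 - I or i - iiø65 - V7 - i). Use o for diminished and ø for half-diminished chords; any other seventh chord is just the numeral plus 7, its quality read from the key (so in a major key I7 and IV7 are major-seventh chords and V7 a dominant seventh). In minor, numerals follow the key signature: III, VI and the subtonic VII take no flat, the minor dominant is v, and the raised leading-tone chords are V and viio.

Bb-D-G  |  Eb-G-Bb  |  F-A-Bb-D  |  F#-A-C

i6 - VI - III43 - viio

Bb-D-G: root G is the tonic; minor triad there is i6.
Eb-G-Bb has root Eb, degree 6 in G minor, so VI.
F-A-Bb-D: major seventh chord on Bb = scale degree 3 → III43.
F#-A-C has root F#, degree 7 in G minor, so viio.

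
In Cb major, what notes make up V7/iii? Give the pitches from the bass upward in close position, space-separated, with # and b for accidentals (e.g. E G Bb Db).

Bb D F Ab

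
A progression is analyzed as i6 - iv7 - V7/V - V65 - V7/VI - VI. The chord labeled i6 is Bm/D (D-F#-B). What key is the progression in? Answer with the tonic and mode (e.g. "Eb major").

B minor

The anchor chord is a minor triad on B, labeled i6.
If B is scale degree 1 and the mode makes that degree carry a minor triad, the tonic is B and the mode is minor.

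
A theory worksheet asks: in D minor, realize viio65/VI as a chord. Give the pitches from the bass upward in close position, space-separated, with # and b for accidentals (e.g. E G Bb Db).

viio65/VI is a secondary leading-tone chord. The target VI is Bb in D minor; the applied chord is rooted a semitone below, on A.
Building a fully diminished seventh chord on A gives A-C-Eb-Gb.
With the 65 figure the chord is in first inversion; from the bass C upward in close position it reads C-Eb-Gb-A.

C Eb Gb A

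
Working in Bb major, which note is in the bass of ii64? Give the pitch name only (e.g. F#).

ii in Bb major has root C; the chord is C-Eb-G.
The figure 64 means second inversion — the fifth is in the bass.

G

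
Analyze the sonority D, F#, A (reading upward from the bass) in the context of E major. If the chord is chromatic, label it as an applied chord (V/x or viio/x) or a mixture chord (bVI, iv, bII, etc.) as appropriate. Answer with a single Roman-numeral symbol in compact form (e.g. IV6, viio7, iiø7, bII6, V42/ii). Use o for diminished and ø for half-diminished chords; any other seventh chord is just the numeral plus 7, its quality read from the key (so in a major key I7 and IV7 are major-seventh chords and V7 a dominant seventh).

bVII

The pitches D-F#-A form a major triad rooted on D.
D is the lowered seventh degree of E major (diatonic 7 would be D#). This is a major triad on the lowered seventh degree (the subtonic), borrowed from the parallel minor.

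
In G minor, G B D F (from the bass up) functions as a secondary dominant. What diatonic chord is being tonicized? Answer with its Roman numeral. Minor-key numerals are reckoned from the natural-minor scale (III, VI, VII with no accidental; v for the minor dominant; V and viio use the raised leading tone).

iv

The chord is a dominant seventh chord on G.
A dominant resolves down a perfect fifth: G → C. In G minor, C is scale degree 4, i.e. iv.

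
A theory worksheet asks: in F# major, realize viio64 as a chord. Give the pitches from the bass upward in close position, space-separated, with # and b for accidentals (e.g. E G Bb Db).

In F# major, the seventh degree is E#, and the diatonic chord built there is a diminished triad.
That chord is spelled E#-G#-B.
With the 64 figure the chord is in second inversion; from the bass B upward in close position it reads B-E#-G#.

B E# G#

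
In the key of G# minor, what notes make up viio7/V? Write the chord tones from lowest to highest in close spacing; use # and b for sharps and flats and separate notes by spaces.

viio7/V is a secondary leading-tone chord. The target V is D# in G# minor; the applied chord is rooted a semitone below, on C##.
Building a fully diminished seventh chord on C## gives C##-E#-G#-B.

C## E# G# B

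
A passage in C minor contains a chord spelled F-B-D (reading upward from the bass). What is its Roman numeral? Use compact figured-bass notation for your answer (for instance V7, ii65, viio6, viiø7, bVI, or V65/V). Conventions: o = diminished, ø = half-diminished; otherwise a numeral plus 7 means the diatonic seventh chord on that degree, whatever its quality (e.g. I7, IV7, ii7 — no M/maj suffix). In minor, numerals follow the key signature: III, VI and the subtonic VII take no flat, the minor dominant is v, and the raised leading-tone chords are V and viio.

viio64

Stacked in thirds the chord is B-D-F: a diminished triad on B.
In C minor, B is the leading tone; the diatonic diminished triad there is viio.
With F in the bass the chord is in second inversion, so the figured bass is 64.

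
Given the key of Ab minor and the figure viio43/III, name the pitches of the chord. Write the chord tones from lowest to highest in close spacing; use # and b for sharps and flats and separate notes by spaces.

Fb Abb Bb Db

The slash marks an applied leading-tone chord: viio of III. In Ab minor, III is Cb, so the leading tone to it is Bb, a half step below.
Building a fully diminished seventh chord on Bb gives Bb-Db-Fb-Abb.
The figured bass 43 indicates second inversion, placing the fifth (Fb) in the bass: Fb-Abb-Bb-Db.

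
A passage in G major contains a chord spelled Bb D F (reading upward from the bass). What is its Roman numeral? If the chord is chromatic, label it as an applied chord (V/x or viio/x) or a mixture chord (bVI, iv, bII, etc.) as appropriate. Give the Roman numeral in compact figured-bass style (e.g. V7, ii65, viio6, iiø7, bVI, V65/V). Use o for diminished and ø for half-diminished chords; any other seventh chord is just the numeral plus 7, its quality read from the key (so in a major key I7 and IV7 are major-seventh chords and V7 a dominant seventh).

Stacked in thirds the chord is Bb-D-F: a major triad on Bb.
Bb is the lowered third degree of G major (diatonic 3 would be B). This is a major triad on the lowered third degree, borrowed from the parallel minor.

bIII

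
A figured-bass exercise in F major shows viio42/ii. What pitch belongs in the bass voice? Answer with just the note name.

Eb

The applied chord viio42/ii is rooted on F#: F#-A-C-Eb.
The figure 42 means third inversion — the seventh is in the bass.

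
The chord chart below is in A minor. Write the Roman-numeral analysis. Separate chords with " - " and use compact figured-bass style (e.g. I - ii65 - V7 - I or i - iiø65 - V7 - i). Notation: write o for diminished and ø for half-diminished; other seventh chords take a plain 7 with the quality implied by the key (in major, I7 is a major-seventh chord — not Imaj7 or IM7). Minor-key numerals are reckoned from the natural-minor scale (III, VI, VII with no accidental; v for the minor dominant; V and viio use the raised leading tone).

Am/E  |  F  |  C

i64 - VI - III

Am/E has root A, degree 1 in A minor, so i64.
F has root F, degree 6 in A minor, so VI.
C has root C, degree 3 in A minor, so III.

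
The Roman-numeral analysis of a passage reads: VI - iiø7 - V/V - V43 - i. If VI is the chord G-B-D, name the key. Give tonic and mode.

The chord G is a major triad rooted on G; its label is VI.
VI on G implies G is the submediant; that puts the tonic at B, and the uppercase numeral fits minor mode.

B minor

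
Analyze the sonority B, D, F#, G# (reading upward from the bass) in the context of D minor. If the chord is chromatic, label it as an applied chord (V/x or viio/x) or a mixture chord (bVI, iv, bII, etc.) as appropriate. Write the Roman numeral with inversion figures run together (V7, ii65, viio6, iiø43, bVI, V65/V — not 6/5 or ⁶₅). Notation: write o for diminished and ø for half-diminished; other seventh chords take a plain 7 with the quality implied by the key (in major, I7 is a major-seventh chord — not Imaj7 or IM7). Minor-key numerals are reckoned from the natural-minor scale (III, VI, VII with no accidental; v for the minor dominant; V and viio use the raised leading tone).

viiø65/V

The pitches G#-B-D-F# form a half-diminished seventh chord rooted on G#.
G# sits a half step below A (V in D minor); a diminished chord there is the applied leading-tone chord of V.
With B in the bass the chord is in first inversion, so the figured bass is 65.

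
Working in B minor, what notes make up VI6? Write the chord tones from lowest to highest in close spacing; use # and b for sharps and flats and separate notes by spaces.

The numeral's case and figure indicate a major triad. In B minor its root, the submediant, is G.
That chord is spelled G-B-D.
The figured bass 6 indicates first inversion, placing the third (B) in the bass: B-D-G.

B D G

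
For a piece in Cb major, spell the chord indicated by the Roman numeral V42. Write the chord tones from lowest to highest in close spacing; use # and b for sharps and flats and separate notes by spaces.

In Cb major, the dominant is Gb, and the diatonic chord built there is a dominant seventh chord.
Stacking thirds from Gb gives Gb-Bb-Db-Fb.
The figured bass 42 indicates third inversion, placing the seventh (Fb) in the bass: Fb-Gb-Bb-Db.

Fb Gb Bb Db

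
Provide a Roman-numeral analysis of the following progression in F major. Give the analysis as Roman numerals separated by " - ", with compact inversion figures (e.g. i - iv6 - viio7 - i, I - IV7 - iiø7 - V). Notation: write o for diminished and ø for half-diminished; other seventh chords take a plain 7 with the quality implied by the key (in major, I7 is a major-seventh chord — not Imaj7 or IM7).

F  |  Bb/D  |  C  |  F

F: root F is the tonic; major triad there is I.
Bb/D: root Bb is the subdominant; major triad there is IV6.
C has root C, degree 5 in F major, so V.
F has root F, degree 1 in F major, so I.

I - IV6 - V - I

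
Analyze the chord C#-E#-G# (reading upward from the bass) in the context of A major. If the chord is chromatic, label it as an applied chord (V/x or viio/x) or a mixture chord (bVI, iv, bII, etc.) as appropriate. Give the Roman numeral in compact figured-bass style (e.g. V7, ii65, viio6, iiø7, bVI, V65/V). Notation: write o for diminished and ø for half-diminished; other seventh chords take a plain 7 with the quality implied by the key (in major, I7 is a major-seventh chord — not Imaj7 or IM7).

Stacked in thirds the chord is C#-E#-G#: a major triad on C#.
C# is not a diatonic chord root with this quality in A major, but it lies a perfect fifth above F# (vi), so the chord functions as an applied dominant of vi.

V/vi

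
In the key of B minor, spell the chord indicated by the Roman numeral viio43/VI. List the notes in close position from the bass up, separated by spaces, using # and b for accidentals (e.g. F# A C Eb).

The slash marks an applied leading-tone chord: viio of VI. In B minor, VI is G, so the leading tone to it is F#, a half step below.
Building a fully diminished seventh chord on F# gives F#-A-C-Eb.
The figured bass 43 indicates second inversion, placing the fifth (C) in the bass: C-Eb-F#-A.

C Eb F# A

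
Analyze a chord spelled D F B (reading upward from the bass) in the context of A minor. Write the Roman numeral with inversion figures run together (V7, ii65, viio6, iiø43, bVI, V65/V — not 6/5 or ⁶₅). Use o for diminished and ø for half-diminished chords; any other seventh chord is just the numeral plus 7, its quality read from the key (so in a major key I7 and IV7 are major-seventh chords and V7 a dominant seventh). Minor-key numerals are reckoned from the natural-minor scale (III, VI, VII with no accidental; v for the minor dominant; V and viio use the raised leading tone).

iio6

Stacked in thirds the chord is B-D-F: a diminished triad on B.
In A minor, B is the supertonic; the diatonic diminished triad there is iio.
With D in the bass the chord is in first inversion, so the figured bass is 6.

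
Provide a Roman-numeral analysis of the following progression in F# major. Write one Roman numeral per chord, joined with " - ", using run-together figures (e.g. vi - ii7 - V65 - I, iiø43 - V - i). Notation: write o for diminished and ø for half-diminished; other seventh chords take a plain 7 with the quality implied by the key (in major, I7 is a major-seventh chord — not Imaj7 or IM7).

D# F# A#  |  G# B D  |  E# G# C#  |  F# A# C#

D#-F#-A# has root D#, degree 6 in F# major, so vi.
G#-B-D: G# with this quality isn't in the key; it's iio, borrowed from the parallel minor.
E#-G#-C# has root C#, degree 5 in F# major, so V6.
F#-A#-C#: major triad on F# = scale degree 1 → I.

vi - iio - V6 - I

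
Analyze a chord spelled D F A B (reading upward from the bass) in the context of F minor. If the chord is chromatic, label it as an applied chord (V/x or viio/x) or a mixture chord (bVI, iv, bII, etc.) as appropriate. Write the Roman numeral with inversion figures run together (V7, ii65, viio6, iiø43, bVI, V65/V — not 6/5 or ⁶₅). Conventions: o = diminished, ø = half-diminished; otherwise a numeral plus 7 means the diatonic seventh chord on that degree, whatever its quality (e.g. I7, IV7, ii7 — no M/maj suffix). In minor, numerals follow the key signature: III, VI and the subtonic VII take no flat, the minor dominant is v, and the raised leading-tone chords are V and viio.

The pitches B-D-F-A form a half-diminished seventh chord rooted on B.
B sits a half step below C (V in F minor); a diminished chord there is the applied leading-tone chord of V.
With D in the bass the chord is in first inversion, so the figured bass is 65.

viiø65/V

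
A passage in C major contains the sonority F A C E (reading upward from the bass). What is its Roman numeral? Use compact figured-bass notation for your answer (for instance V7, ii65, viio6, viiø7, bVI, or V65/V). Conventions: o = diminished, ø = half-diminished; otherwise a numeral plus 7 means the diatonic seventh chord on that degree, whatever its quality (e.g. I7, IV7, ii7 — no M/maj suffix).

IV7

Stacked in thirds the chord is F-A-C-E: a major seventh chord on F.
F is scale degree 4 in C major, and a major seventh chord on that degree is written IV7.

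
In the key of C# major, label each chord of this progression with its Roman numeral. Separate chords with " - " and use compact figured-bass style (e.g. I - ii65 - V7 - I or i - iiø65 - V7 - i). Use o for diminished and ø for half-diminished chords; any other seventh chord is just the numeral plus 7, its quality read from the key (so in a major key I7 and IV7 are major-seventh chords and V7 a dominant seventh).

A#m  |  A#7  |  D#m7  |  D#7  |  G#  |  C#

vi - V7/ii - ii7 - V7/V - V - I

A#m has root A#, degree 6 in C# major, so vi.
A#7: a dominant seventh chord on A#, the applied dominant of ii → V7/ii.
D#m7: root D# is the supertonic; minor seventh chord there is ii7.
D#7: a dominant seventh chord on D#, the applied dominant of V → V7/V.
G#: root G# is the dominant; major triad there is V.
C#: major triad on C# = scale degree 1 → I.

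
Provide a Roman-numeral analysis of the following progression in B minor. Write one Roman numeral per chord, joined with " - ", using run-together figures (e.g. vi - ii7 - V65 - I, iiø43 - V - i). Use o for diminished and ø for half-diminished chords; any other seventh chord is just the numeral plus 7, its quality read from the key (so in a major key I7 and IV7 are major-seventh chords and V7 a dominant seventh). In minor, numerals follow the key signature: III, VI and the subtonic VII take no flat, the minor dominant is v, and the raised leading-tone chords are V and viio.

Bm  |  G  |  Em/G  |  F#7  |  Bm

i - VI - iv6 - V7 - i

Bm: minor triad on B = scale degree 1 → i.
G: major triad on G = scale degree 6 → VI.
Em/G: minor triad on E = scale degree 4 → iv6.
F#7: dominant seventh chord on F# = scale degree 5 → V7.
Bm has root B, degree 1 in B minor, so i.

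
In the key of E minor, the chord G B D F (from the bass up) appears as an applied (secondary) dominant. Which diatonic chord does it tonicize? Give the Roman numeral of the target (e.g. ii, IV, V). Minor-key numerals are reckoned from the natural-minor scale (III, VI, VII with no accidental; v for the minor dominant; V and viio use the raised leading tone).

The chord is a dominant seventh chord on G.
A dominant resolves down a perfect fifth: G → C. In E minor, C is scale degree 6, i.e. VI.

VI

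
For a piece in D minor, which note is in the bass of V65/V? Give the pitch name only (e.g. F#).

G#

The applied chord V65/V is rooted on E: E-G#-B-D.
The figure 65 means first inversion — the third is in the bass.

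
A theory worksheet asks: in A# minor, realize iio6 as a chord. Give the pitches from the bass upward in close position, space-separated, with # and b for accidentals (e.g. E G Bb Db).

D# F# B#

In A# minor, the supertonic is B#, and the diatonic chord built there is a diminished triad.
Stacking thirds from B# gives B#-D#-F#.
With the 6 figure the chord is in first inversion; from the bass D# upward in close position it reads D#-F#-B#.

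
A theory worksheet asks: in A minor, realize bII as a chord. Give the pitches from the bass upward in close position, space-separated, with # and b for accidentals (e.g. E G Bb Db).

Scale degree 2 in A minor is B; lowering it a half step gives Bb. bII is the Neapolitan chord — a major triad on the lowered second degree.
So the chord is Bb-D-F, a major triad.

Bb D F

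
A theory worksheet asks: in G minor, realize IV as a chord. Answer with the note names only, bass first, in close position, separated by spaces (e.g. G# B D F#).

C E G

IV is the major subdominant, borrowed from the parallel major. In G minor that root is C.
So the chord is C-E-G.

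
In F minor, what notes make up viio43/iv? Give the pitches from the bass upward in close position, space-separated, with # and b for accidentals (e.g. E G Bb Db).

Eb Gb A C

viio43/iv is a secondary leading-tone chord. The target iv is Bb in F minor; the applied chord is rooted a semitone below, on A.
Building a fully diminished seventh chord on A gives A-C-Eb-Gb.
The figured bass 43 indicates second inversion, placing the fifth (Eb) in the bass: Eb-Gb-A-C.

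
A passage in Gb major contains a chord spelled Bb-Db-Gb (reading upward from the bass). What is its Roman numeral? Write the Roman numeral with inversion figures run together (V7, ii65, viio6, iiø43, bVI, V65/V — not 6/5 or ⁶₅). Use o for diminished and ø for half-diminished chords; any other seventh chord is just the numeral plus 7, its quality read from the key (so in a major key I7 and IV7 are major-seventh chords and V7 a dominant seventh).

The pitches Gb-Bb-Db form a major triad rooted on Gb.
In Gb major, Gb is the tonic; the diatonic major triad there is I.
With Bb in the bass the chord is in first inversion, so the figured bass is 6.

I6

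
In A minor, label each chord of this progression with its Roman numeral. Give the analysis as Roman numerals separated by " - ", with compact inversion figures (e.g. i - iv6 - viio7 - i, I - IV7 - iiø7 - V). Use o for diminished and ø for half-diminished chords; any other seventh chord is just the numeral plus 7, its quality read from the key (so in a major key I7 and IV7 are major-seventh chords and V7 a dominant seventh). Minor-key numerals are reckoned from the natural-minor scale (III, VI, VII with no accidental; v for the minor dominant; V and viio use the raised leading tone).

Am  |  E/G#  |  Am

Am: minor triad on A = scale degree 1 → i.
E/G# has root E, degree 5 in A minor, so V6.
Am: minor triad on A = scale degree 1 → i.

i - V6 - i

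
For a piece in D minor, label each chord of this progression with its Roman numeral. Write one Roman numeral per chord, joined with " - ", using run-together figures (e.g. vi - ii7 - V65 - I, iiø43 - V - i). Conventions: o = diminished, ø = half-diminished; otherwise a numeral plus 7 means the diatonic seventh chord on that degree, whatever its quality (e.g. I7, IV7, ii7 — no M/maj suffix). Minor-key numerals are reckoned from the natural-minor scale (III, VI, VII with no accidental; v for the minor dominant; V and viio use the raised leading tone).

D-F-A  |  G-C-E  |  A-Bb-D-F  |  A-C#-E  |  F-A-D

D-F-A: root D is the tonic; minor triad there is i.
G-C-E: root C is the subtonic; major triad there is VII64.
A-Bb-D-F has root Bb, degree 6 in D minor, so VI42.
A-C#-E has root A, degree 5 in D minor, so V.
F-A-D: minor triad on D = scale degree 1 → i6.

i - VII64 - VI42 - V - i6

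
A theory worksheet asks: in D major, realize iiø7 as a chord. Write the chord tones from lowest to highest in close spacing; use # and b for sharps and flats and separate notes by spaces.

E G Bb D

iiø7 is the half-diminished supertonic seventh, borrowed from the parallel minor. In D major that root is E.
So the chord is E-G-Bb-D, a half-diminished seventh chord.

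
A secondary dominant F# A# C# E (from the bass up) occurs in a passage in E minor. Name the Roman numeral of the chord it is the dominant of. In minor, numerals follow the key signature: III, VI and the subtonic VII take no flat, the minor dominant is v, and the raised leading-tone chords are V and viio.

V

The chord is a dominant seventh chord on F#.
A dominant resolves down a perfect fifth: F# → B. In E minor, B is scale degree 5, i.e. V.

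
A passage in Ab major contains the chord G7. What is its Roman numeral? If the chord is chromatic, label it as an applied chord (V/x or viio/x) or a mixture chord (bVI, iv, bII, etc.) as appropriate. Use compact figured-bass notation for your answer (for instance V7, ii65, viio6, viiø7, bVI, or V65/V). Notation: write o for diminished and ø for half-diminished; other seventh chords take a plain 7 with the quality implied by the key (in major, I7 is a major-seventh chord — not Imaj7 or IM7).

The pitches G-B-D-F form a dominant seventh chord rooted on G.
G is not a diatonic chord root with this quality in Ab major, but it lies a perfect fifth above C (iii), so the chord functions as an applied dominant of iii.

V7/iii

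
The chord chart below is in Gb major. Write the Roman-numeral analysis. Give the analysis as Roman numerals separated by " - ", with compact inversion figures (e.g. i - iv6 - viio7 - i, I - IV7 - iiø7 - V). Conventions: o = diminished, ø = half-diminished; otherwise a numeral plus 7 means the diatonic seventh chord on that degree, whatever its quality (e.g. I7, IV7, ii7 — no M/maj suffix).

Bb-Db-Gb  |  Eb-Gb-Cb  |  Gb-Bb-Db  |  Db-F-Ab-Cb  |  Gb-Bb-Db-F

Bb-Db-Gb: major triad on Gb = scale degree 1 → I6.
Eb-Gb-Cb: root Cb is the subdominant; major triad there is IV6.
Gb-Bb-Db has root Gb, degree 1 in Gb major, so I.
Db-F-Ab-Cb: dominant seventh chord on Db = scale degree 5 → V7.
Gb-Bb-Db-F: major seventh chord on Gb = scale degree 1 → I7.

I6 - IV6 - I - V7 - I7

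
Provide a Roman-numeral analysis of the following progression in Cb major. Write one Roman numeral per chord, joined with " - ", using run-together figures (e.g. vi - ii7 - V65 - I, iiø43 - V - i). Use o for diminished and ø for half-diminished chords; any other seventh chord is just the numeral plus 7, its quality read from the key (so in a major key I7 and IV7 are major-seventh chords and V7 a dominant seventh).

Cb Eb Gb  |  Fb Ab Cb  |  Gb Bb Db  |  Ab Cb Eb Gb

I - IV - V - vi7

Cb-Eb-Gb has root Cb, degree 1 in Cb major, so I.
Fb-Ab-Cb: root Fb is the subdominant; major triad there is IV.
Gb-Bb-Db has root Gb, degree 5 in Cb major, so V.
Ab-Cb-Eb-Gb: root Ab is the submediant; minor seventh chord there is vi7.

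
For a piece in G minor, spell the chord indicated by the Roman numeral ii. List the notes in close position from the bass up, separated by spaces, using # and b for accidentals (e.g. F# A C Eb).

A C E

ii is the minor supertonic, borrowed from the parallel major (the Dorian ii). In G minor that root is A.
So the chord is A-C-E, a minor triad.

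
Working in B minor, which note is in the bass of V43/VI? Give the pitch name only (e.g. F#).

A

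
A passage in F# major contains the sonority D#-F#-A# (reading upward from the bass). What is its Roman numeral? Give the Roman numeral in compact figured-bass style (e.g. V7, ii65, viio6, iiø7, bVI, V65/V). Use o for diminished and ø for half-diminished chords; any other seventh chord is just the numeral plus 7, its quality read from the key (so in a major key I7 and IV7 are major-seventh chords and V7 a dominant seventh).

The pitches D#-F#-A# form a minor triad rooted on D#.
D# is scale degree 6 in F# major, and a minor triad on that degree is written vi.

vi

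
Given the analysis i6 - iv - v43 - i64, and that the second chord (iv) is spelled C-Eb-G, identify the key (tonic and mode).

iv is given as C-Eb-G — a minor triad with root C.
Counting down 3 scale steps from C places the tonic on G; a minor triad on degree 4 is diatonic only in minor.

G minor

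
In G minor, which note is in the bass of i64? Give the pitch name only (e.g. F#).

i in G minor has root G; the chord is G-Bb-D.
The figure 64 means second inversion — the fifth is in the bass.

D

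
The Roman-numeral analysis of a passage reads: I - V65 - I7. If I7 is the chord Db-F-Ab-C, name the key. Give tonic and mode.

I7 is given as Db-F-Ab-C — a major seventh chord with root Db.
If Db is scale degree 1 and the mode makes that degree carry a major seventh chord, the tonic is Db and the mode is major.

Db major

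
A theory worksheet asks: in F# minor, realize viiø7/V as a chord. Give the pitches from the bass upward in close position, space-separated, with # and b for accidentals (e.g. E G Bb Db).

B# D# F# A#

viiø7/V is a secondary leading-tone chord. The target V is C# in F# minor; the applied chord is rooted a semitone below, on B#.
Building a half-diminished seventh chord on B# gives B#-D#-F#-A#.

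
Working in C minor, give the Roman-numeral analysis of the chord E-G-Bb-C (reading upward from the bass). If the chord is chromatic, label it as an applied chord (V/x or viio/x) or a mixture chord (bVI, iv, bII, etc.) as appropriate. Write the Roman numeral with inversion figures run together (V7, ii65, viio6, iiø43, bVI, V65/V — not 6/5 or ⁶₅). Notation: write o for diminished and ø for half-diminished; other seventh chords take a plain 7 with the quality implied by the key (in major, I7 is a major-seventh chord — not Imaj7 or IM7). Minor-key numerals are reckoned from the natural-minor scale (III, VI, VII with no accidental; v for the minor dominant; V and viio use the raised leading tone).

V65/iv

Stacked in thirds the chord is C-E-G-Bb: a dominant seventh chord on C.
C is not a diatonic chord root with this quality in C minor, but it lies a perfect fifth above F (iv), so the chord functions as an applied dominant of iv.
With E in the bass the chord is in first inversion, so the figured bass is 65.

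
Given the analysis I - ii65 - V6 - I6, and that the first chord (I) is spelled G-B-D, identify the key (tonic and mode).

G major

The chord G is a major triad rooted on G; its label is I.
If G is scale degree 1 and the mode makes that degree carry a major triad, the tonic is G and the mode is major.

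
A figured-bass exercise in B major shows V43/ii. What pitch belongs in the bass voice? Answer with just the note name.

D#

The applied chord V43/ii is rooted on G#: G#-B#-D#-F#.
The figure 43 means second inversion — the fifth is in the bass.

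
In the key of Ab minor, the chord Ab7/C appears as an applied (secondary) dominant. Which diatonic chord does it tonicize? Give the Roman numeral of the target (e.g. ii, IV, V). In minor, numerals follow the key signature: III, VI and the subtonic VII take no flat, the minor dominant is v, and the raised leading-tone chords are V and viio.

The chord is a dominant seventh chord on Ab.
A dominant resolves down a perfect fifth: Ab → Db. In Ab minor, Db is scale degree 4, i.e. iv.

iv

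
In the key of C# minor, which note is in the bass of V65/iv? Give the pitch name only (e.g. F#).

E#

The applied chord V65/iv is rooted on C#: C#-E#-G#-B.
The figure 65 means first inversion — the third is in the bass.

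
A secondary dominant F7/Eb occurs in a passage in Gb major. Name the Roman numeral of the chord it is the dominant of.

The chord is a dominant seventh chord on F.
A dominant resolves down a perfect fifth: F → Bb. In Gb major, Bb is scale degree 3, i.e. iii.

iii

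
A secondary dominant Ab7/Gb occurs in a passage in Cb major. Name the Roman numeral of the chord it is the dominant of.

ii

The chord is a dominant seventh chord on Ab.
A dominant resolves down a perfect fifth: Ab → Db. In Cb major, Db is scale degree 2, i.e. ii.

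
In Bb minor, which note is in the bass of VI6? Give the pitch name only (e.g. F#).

VI in Bb minor has root Gb; the chord is Gb-Bb-Db.
The figure 6 means first inversion — the third is in the bass.

Bb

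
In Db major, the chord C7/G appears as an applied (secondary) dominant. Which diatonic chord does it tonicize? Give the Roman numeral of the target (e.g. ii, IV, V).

The chord is a dominant seventh chord on C.
A dominant resolves down a perfect fifth: C → F. In Db major, F is scale degree 3, i.e. iii.

iii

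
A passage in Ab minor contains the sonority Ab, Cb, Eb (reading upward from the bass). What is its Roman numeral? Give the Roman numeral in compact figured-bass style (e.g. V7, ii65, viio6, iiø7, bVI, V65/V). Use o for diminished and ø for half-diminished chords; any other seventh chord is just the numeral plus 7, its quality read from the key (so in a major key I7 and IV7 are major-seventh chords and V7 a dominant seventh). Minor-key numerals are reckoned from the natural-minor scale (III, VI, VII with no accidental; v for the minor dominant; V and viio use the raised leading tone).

i

Stacked in thirds the chord is Ab-Cb-Eb: a minor triad on Ab.
In Ab minor, Ab is the tonic; the diatonic minor triad there is i.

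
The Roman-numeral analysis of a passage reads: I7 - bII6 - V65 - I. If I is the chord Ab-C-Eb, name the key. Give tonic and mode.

Ab major

I is given as Ab-C-Eb — a major triad with root Ab.
If Ab is scale degree 1 and the mode makes that degree carry a major triad, the tonic is Ab and the mode is major.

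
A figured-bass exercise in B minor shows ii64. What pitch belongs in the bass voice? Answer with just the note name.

ii in B minor has root C#; the chord is C#-E-G#.
The figure 64 means second inversion — the fifth is in the bass.

G#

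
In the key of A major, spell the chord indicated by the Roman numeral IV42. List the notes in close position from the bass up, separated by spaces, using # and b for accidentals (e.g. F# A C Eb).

C# D F# A

In A major, the subdominant is D, and the diatonic chord built there is a major seventh chord.
Stacking thirds from D gives D-F#-A-C#.
With the 42 figure the chord is in third inversion; from the bass C# upward in close position it reads C#-D-F#-A.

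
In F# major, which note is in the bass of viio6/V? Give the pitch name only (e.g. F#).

D#

The applied chord viio6/V is rooted on B#: B#-D#-F#.
The figure 6 means first inversion — the third is in the bass.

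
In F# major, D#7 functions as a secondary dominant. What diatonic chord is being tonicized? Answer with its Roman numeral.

The chord is a dominant seventh chord on D#.
A dominant resolves down a perfect fifth: D# → G#. In F# major, G# is scale degree 2, i.e. ii.

ii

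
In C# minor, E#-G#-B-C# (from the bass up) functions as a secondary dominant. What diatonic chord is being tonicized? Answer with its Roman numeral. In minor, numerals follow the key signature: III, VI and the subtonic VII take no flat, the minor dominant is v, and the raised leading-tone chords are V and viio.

iv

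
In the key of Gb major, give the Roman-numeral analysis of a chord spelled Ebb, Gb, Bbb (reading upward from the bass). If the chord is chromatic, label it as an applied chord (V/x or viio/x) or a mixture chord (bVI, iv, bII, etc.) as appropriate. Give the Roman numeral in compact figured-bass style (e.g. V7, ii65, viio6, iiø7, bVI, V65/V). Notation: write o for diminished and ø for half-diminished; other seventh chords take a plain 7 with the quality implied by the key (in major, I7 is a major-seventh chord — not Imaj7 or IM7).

Stacked in thirds the chord is Ebb-Gb-Bbb: a major triad on Ebb.
Ebb is the lowered sixth degree of Gb major (diatonic 6 would be Eb). This is a major triad on the lowered sixth degree, borrowed from the parallel minor.

bVI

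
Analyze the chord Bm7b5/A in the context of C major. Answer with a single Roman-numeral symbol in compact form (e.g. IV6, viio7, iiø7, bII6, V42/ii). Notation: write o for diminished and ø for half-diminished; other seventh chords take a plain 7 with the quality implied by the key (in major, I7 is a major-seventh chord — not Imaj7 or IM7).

viiø42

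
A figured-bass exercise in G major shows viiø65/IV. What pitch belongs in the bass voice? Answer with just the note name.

D

The applied chord viiø65/IV is rooted on B: B-D-F-A.
The figure 65 means first inversion — the third is in the bass.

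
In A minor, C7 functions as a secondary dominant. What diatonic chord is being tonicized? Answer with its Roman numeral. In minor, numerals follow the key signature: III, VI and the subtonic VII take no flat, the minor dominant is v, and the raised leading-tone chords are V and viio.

VI

The chord is a dominant seventh chord on C.
A dominant resolves down a perfect fifth: C → F. In A minor, F is scale degree 6, i.e. VI.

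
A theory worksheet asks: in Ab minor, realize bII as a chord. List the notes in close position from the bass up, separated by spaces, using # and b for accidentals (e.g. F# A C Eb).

bII is the Neapolitan chord — a major triad on the lowered second degree. In Ab minor that root is Bbb.
So the chord is Bbb-Db-Fb.

Bbb Db Fb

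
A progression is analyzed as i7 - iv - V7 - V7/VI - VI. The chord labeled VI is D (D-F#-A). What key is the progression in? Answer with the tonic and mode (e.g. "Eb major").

The anchor chord is a major triad on D, labeled VI.
VI on D implies D is the submediant; that puts the tonic at F#, and the uppercase numeral fits minor mode.

F# minor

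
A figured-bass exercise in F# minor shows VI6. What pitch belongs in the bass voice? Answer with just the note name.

F#

VI in F# minor has root D; the chord is D-F#-A.
The figure 6 means first inversion — the third is in the bass.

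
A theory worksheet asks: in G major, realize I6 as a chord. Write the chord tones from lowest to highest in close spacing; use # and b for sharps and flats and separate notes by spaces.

In G major, scale degree 1 is G, and the diatonic chord built there is a major triad.
That chord is spelled G-B-D.
With the 6 figure the chord is in first inversion; from the bass B upward in close position it reads B-D-G.

B D G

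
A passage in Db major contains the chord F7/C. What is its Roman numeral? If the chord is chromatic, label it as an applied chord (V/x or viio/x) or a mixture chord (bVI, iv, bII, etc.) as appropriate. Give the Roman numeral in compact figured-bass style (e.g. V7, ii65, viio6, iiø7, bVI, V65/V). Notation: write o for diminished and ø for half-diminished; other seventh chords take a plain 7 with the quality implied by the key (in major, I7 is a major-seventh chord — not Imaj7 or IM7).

The pitches F-A-C-Eb form a dominant seventh chord rooted on F.
F is not a diatonic chord root with this quality in Db major, but it lies a perfect fifth above Bb (vi), so the chord functions as an applied dominant of vi.
With C in the bass the chord is in second inversion, so the figured bass is 43.

V43/vi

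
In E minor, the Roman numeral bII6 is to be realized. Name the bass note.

bII in E minor has root F; the chord is F-A-C.
The figure 6 means first inversion — the third is in the bass.

A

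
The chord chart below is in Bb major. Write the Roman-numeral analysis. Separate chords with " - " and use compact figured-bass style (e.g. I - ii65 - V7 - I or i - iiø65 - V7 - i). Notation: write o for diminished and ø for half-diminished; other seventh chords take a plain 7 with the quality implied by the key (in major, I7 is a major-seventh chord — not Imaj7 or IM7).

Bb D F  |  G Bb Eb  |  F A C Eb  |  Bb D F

I - IV6 - V7 - I

Bb-D-F: root Bb is the tonic; major triad there is I.
G-Bb-Eb: root Eb is the subdominant; major triad there is IV6.
F-A-C-Eb: root F is the dominant; dominant seventh chord there is V7.
Bb-D-F: root Bb is the tonic; major triad there is I.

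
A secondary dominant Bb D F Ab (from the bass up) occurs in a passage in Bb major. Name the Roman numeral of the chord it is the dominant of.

The chord is a dominant seventh chord on Bb.
A dominant resolves down a perfect fifth: Bb → Eb. In Bb major, Eb is scale degree 4, i.e. IV.

IV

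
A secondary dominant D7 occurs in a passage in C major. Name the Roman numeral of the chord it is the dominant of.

The chord is a dominant seventh chord on D.
A dominant resolves down a perfect fifth: D → G. In C major, G is scale degree 5, i.e. V.

V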